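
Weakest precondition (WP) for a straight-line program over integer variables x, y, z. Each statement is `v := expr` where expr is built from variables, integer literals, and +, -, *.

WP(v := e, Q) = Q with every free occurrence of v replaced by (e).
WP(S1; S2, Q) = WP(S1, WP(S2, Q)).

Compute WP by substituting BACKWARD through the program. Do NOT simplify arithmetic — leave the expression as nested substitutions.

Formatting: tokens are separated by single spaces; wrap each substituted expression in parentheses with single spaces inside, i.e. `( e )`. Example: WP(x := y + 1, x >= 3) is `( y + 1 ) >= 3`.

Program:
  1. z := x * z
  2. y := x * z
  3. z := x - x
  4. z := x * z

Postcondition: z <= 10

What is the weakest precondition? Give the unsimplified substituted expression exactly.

Answer: ( x * ( x - x ) ) <= 10

Derivation:
post: z <= 10
stmt 4: z := x * z  -- replace 1 occurrence(s) of z with (x * z)
  => ( x * z ) <= 10
stmt 3: z := x - x  -- replace 1 occurrence(s) of z with (x - x)
  => ( x * ( x - x ) ) <= 10
stmt 2: y := x * z  -- replace 0 occurrence(s) of y with (x * z)
  => ( x * ( x - x ) ) <= 10
stmt 1: z := x * z  -- replace 0 occurrence(s) of z with (x * z)
  => ( x * ( x - x ) ) <= 10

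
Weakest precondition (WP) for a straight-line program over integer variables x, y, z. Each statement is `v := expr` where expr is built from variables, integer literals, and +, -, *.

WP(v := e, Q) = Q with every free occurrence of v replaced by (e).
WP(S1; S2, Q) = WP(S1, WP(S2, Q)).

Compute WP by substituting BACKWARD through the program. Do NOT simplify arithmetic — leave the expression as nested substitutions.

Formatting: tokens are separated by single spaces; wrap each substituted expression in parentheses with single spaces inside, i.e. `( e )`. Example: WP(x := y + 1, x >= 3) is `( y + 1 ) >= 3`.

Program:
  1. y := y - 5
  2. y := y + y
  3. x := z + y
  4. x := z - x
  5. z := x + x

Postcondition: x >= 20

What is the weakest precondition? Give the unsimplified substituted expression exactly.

post: x >= 20
stmt 5: z := x + x  -- replace 0 occurrence(s) of z with (x + x)
  => x >= 20
stmt 4: x := z - x  -- replace 1 occurrence(s) of x with (z - x)
  => ( z - x ) >= 20
stmt 3: x := z + y  -- replace 1 occurrence(s) of x with (z + y)
  => ( z - ( z + y ) ) >= 20
stmt 2: y := y + y  -- replace 1 occurrence(s) of y with (y + y)
  => ( z - ( z + ( y + y ) ) ) >= 20
stmt 1: y := y - 5  -- replace 2 occurrence(s) of y with (y - 5)
  => ( z - ( z + ( ( y - 5 ) + ( y - 5 ) ) ) ) >= 20

Answer: ( z - ( z + ( ( y - 5 ) + ( y - 5 ) ) ) ) >= 20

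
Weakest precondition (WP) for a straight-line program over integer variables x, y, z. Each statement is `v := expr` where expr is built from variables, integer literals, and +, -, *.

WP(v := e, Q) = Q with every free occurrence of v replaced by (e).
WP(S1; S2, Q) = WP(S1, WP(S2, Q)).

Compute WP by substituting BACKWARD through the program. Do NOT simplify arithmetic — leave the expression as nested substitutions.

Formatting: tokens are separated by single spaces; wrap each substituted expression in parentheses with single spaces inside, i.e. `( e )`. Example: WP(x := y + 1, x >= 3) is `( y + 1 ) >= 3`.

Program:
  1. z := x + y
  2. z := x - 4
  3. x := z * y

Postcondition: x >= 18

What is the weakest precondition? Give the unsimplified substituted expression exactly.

post: x >= 18
stmt 3: x := z * y  -- replace 1 occurrence(s) of x with (z * y)
  => ( z * y ) >= 18
stmt 2: z := x - 4  -- replace 1 occurrence(s) of z with (x - 4)
  => ( ( x - 4 ) * y ) >= 18
stmt 1: z := x + y  -- replace 0 occurrence(s) of z with (x + y)
  => ( ( x - 4 ) * y ) >= 18

Answer: ( ( x - 4 ) * y ) >= 18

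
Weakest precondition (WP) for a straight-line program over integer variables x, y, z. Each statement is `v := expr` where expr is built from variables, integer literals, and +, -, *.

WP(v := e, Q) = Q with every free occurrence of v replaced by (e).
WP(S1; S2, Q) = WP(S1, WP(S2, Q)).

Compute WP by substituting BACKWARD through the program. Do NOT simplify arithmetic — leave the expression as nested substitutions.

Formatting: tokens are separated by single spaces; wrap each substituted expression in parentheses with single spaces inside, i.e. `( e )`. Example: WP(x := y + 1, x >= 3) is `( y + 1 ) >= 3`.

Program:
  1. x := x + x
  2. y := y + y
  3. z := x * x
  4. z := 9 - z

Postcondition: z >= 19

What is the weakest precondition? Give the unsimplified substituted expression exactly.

post: z >= 19
stmt 4: z := 9 - z  -- replace 1 occurrence(s) of z with (9 - z)
  => ( 9 - z ) >= 19
stmt 3: z := x * x  -- replace 1 occurrence(s) of z with (x * x)
  => ( 9 - ( x * x ) ) >= 19
stmt 2: y := y + y  -- replace 0 occurrence(s) of y with (y + y)
  => ( 9 - ( x * x ) ) >= 19
stmt 1: x := x + x  -- replace 2 occurrence(s) of x with (x + x)
  => ( 9 - ( ( x + x ) * ( x + x ) ) ) >= 19

Answer: ( 9 - ( ( x + x ) * ( x + x ) ) ) >= 19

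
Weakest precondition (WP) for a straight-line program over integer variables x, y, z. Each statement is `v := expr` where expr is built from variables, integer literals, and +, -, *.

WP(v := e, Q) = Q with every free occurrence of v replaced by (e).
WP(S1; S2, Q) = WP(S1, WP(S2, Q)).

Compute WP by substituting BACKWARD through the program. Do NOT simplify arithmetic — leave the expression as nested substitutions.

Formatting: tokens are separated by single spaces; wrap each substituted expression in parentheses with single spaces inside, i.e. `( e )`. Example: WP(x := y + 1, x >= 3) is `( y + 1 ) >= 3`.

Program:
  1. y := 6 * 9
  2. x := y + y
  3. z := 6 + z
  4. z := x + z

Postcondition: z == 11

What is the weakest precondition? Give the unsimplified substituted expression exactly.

post: z == 11
stmt 4: z := x + z  -- replace 1 occurrence(s) of z with (x + z)
  => ( x + z ) == 11
stmt 3: z := 6 + z  -- replace 1 occurrence(s) of z with (6 + z)
  => ( x + ( 6 + z ) ) == 11
stmt 2: x := y + y  -- replace 1 occurrence(s) of x with (y + y)
  => ( ( y + y ) + ( 6 + z ) ) == 11
stmt 1: y := 6 * 9  -- replace 2 occurrence(s) of y with (6 * 9)
  => ( ( ( 6 * 9 ) + ( 6 * 9 ) ) + ( 6 + z ) ) == 11

Answer: ( ( ( 6 * 9 ) + ( 6 * 9 ) ) + ( 6 + z ) ) == 11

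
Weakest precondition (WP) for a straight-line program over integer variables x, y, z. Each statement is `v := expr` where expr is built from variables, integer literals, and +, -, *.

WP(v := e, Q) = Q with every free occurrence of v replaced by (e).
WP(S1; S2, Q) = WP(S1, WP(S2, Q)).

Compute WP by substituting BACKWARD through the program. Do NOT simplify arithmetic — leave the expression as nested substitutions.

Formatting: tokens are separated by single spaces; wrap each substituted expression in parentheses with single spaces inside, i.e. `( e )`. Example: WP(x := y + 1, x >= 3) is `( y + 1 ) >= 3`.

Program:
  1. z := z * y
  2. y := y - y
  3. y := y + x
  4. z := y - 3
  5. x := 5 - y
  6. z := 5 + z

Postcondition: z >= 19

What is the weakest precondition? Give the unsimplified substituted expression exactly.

post: z >= 19
stmt 6: z := 5 + z  -- replace 1 occurrence(s) of z with (5 + z)
  => ( 5 + z ) >= 19
stmt 5: x := 5 - y  -- replace 0 occurrence(s) of x with (5 - y)
  => ( 5 + z ) >= 19
stmt 4: z := y - 3  -- replace 1 occurrence(s) of z with (y - 3)
  => ( 5 + ( y - 3 ) ) >= 19
stmt 3: y := y + x  -- replace 1 occurrence(s) of y with (y + x)
  => ( 5 + ( ( y + x ) - 3 ) ) >= 19
stmt 2: y := y - y  -- replace 1 occurrence(s) of y with (y - y)
  => ( 5 + ( ( ( y - y ) + x ) - 3 ) ) >= 19
stmt 1: z := z * y  -- replace 0 occurrence(s) of z with (z * y)
  => ( 5 + ( ( ( y - y ) + x ) - 3 ) ) >= 19

Answer: ( 5 + ( ( ( y - y ) + x ) - 3 ) ) >= 19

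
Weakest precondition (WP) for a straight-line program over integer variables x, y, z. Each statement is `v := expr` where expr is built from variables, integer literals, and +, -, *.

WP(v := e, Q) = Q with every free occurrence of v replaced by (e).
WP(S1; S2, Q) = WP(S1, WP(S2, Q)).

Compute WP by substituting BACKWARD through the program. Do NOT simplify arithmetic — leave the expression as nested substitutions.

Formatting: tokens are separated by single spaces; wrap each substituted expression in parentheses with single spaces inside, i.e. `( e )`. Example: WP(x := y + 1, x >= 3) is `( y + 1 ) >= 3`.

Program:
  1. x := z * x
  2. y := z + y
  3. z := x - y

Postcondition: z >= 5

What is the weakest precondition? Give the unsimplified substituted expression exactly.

post: z >= 5
stmt 3: z := x - y  -- replace 1 occurrence(s) of z with (x - y)
  => ( x - y ) >= 5
stmt 2: y := z + y  -- replace 1 occurrence(s) of y with (z + y)
  => ( x - ( z + y ) ) >= 5
stmt 1: x := z * x  -- replace 1 occurrence(s) of x with (z * x)
  => ( ( z * x ) - ( z + y ) ) >= 5

Answer: ( ( z * x ) - ( z + y ) ) >= 5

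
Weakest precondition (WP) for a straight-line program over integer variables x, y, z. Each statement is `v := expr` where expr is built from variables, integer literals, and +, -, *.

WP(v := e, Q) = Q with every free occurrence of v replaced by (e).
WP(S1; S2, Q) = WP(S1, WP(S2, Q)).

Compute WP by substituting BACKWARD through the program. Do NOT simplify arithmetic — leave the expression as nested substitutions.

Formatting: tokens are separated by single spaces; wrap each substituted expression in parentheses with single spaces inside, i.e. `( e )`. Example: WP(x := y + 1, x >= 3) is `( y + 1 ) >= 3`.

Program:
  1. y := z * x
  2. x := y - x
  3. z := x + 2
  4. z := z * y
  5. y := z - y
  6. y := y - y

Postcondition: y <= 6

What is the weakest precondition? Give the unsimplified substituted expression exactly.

post: y <= 6
stmt 6: y := y - y  -- replace 1 occurrence(s) of y with (y - y)
  => ( y - y ) <= 6
stmt 5: y := z - y  -- replace 2 occurrence(s) of y with (z - y)
  => ( ( z - y ) - ( z - y ) ) <= 6
stmt 4: z := z * y  -- replace 2 occurrence(s) of z with (z * y)
  => ( ( ( z * y ) - y ) - ( ( z * y ) - y ) ) <= 6
stmt 3: z := x + 2  -- replace 2 occurrence(s) of z with (x + 2)
  => ( ( ( ( x + 2 ) * y ) - y ) - ( ( ( x + 2 ) * y ) - y ) ) <= 6
stmt 2: x := y - x  -- replace 2 occurrence(s) of x with (y - x)
  => ( ( ( ( ( y - x ) + 2 ) * y ) - y ) - ( ( ( ( y - x ) + 2 ) * y ) - y ) ) <= 6
stmt 1: y := z * x  -- replace 6 occurrence(s) of y with (z * x)
  => ( ( ( ( ( ( z * x ) - x ) + 2 ) * ( z * x ) ) - ( z * x ) ) - ( ( ( ( ( z * x ) - x ) + 2 ) * ( z * x ) ) - ( z * x ) ) ) <= 6

Answer: ( ( ( ( ( ( z * x ) - x ) + 2 ) * ( z * x ) ) - ( z * x ) ) - ( ( ( ( ( z * x ) - x ) + 2 ) * ( z * x ) ) - ( z * x ) ) ) <= 6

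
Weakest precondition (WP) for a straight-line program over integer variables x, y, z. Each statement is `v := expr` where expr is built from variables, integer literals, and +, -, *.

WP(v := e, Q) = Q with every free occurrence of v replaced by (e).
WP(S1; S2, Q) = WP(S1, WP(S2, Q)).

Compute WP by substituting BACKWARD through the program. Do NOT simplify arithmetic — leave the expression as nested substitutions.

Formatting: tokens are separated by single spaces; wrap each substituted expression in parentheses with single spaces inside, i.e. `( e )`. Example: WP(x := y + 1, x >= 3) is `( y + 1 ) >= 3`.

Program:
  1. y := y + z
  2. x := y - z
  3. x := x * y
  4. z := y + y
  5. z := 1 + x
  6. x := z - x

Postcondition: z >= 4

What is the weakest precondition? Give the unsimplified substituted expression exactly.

Answer: ( 1 + ( ( ( y + z ) - z ) * ( y + z ) ) ) >= 4

Derivation:
post: z >= 4
stmt 6: x := z - x  -- replace 0 occurrence(s) of x with (z - x)
  => z >= 4
stmt 5: z := 1 + x  -- replace 1 occurrence(s) of z with (1 + x)
  => ( 1 + x ) >= 4
stmt 4: z := y + y  -- replace 0 occurrence(s) of z with (y + y)
  => ( 1 + x ) >= 4
stmt 3: x := x * y  -- replace 1 occurrence(s) of x with (x * y)
  => ( 1 + ( x * y ) ) >= 4
stmt 2: x := y - z  -- replace 1 occurrence(s) of x with (y - z)
  => ( 1 + ( ( y - z ) * y ) ) >= 4
stmt 1: y := y + z  -- replace 2 occurrence(s) of y with (y + z)
  => ( 1 + ( ( ( y + z ) - z ) * ( y + z ) ) ) >= 4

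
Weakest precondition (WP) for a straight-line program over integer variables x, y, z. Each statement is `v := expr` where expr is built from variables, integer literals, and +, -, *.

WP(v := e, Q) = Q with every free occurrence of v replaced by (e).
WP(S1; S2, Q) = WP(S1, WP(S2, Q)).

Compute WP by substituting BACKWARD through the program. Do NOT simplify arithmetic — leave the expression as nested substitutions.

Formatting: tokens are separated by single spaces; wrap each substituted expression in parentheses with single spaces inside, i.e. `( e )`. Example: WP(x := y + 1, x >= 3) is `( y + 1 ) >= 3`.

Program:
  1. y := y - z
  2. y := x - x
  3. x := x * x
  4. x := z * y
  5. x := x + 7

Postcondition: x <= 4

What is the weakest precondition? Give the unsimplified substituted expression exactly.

Answer: ( ( z * ( x - x ) ) + 7 ) <= 4

Derivation:
post: x <= 4
stmt 5: x := x + 7  -- replace 1 occurrence(s) of x with (x + 7)
  => ( x + 7 ) <= 4
stmt 4: x := z * y  -- replace 1 occurrence(s) of x with (z * y)
  => ( ( z * y ) + 7 ) <= 4
stmt 3: x := x * x  -- replace 0 occurrence(s) of x with (x * x)
  => ( ( z * y ) + 7 ) <= 4
stmt 2: y := x - x  -- replace 1 occurrence(s) of y with (x - x)
  => ( ( z * ( x - x ) ) + 7 ) <= 4
stmt 1: y := y - z  -- replace 0 occurrence(s) of y with (y - z)
  => ( ( z * ( x - x ) ) + 7 ) <= 4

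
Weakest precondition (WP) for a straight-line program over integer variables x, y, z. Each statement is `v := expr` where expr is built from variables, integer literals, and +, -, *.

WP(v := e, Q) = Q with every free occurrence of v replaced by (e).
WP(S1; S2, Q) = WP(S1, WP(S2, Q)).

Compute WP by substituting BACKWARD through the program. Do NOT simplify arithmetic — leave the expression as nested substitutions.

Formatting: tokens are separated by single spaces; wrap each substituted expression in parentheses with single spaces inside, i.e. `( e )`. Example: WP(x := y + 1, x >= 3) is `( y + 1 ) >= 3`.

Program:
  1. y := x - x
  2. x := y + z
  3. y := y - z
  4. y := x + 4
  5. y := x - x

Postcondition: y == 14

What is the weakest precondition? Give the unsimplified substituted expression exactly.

Answer: ( ( ( x - x ) + z ) - ( ( x - x ) + z ) ) == 14

Derivation:
post: y == 14
stmt 5: y := x - x  -- replace 1 occurrence(s) of y with (x - x)
  => ( x - x ) == 14
stmt 4: y := x + 4  -- replace 0 occurrence(s) of y with (x + 4)
  => ( x - x ) == 14
stmt 3: y := y - z  -- replace 0 occurrence(s) of y with (y - z)
  => ( x - x ) == 14
stmt 2: x := y + z  -- replace 2 occurrence(s) of x with (y + z)
  => ( ( y + z ) - ( y + z ) ) == 14
stmt 1: y := x - x  -- replace 2 occurrence(s) of y with (x - x)
  => ( ( ( x - x ) + z ) - ( ( x - x ) + z ) ) == 14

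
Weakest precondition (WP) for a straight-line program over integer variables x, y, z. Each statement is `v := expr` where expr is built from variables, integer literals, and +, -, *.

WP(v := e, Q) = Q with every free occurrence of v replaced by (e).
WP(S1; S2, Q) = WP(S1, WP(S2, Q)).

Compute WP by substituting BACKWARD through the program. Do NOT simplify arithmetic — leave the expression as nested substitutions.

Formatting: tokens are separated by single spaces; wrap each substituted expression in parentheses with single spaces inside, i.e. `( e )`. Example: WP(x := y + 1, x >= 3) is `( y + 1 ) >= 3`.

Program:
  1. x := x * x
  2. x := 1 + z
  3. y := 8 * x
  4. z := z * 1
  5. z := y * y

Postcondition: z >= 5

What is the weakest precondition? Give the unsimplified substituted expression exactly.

post: z >= 5
stmt 5: z := y * y  -- replace 1 occurrence(s) of z with (y * y)
  => ( y * y ) >= 5
stmt 4: z := z * 1  -- replace 0 occurrence(s) of z with (z * 1)
  => ( y * y ) >= 5
stmt 3: y := 8 * x  -- replace 2 occurrence(s) of y with (8 * x)
  => ( ( 8 * x ) * ( 8 * x ) ) >= 5
stmt 2: x := 1 + z  -- replace 2 occurrence(s) of x with (1 + z)
  => ( ( 8 * ( 1 + z ) ) * ( 8 * ( 1 + z ) ) ) >= 5
stmt 1: x := x * x  -- replace 0 occurrence(s) of x with (x * x)
  => ( ( 8 * ( 1 + z ) ) * ( 8 * ( 1 + z ) ) ) >= 5

Answer: ( ( 8 * ( 1 + z ) ) * ( 8 * ( 1 + z ) ) ) >= 5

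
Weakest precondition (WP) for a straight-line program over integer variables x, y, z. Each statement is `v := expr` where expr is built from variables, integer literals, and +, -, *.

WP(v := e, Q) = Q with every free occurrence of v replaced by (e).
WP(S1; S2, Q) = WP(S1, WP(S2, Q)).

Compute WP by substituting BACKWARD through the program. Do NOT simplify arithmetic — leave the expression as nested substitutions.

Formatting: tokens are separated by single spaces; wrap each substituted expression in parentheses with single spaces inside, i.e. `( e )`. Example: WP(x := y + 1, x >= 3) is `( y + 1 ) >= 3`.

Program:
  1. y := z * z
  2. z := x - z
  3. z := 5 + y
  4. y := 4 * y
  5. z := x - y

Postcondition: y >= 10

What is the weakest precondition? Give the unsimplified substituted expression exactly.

post: y >= 10
stmt 5: z := x - y  -- replace 0 occurrence(s) of z with (x - y)
  => y >= 10
stmt 4: y := 4 * y  -- replace 1 occurrence(s) of y with (4 * y)
  => ( 4 * y ) >= 10
stmt 3: z := 5 + y  -- replace 0 occurrence(s) of z with (5 + y)
  => ( 4 * y ) >= 10
stmt 2: z := x - z  -- replace 0 occurrence(s) of z with (x - z)
  => ( 4 * y ) >= 10
stmt 1: y := z * z  -- replace 1 occurrence(s) of y with (z * z)
  => ( 4 * ( z * z ) ) >= 10

Answer: ( 4 * ( z * z ) ) >= 10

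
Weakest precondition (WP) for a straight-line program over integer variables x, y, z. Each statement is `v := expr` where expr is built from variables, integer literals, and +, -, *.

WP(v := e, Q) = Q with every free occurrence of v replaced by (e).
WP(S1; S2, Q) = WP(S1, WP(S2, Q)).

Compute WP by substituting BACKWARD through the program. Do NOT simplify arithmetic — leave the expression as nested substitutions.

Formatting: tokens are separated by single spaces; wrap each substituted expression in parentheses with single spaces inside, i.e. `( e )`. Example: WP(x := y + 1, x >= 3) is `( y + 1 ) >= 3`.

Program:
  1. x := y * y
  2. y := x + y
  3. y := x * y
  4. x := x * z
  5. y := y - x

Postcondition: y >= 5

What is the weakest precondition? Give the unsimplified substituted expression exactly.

post: y >= 5
stmt 5: y := y - x  -- replace 1 occurrence(s) of y with (y - x)
  => ( y - x ) >= 5
stmt 4: x := x * z  -- replace 1 occurrence(s) of x with (x * z)
  => ( y - ( x * z ) ) >= 5
stmt 3: y := x * y  -- replace 1 occurrence(s) of y with (x * y)
  => ( ( x * y ) - ( x * z ) ) >= 5
stmt 2: y := x + y  -- replace 1 occurrence(s) of y with (x + y)
  => ( ( x * ( x + y ) ) - ( x * z ) ) >= 5
stmt 1: x := y * y  -- replace 3 occurrence(s) of x with (y * y)
  => ( ( ( y * y ) * ( ( y * y ) + y ) ) - ( ( y * y ) * z ) ) >= 5

Answer: ( ( ( y * y ) * ( ( y * y ) + y ) ) - ( ( y * y ) * z ) ) >= 5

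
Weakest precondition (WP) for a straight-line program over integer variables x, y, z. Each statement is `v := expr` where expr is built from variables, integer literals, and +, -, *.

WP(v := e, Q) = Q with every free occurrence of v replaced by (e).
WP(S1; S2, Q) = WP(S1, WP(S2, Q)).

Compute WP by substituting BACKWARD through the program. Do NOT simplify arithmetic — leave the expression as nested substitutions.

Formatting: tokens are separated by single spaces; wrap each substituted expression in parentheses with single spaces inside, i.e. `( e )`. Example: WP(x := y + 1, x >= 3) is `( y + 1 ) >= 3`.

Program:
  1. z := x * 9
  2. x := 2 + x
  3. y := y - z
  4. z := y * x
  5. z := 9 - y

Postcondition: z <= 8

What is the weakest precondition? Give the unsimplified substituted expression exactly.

post: z <= 8
stmt 5: z := 9 - y  -- replace 1 occurrence(s) of z with (9 - y)
  => ( 9 - y ) <= 8
stmt 4: z := y * x  -- replace 0 occurrence(s) of z with (y * x)
  => ( 9 - y ) <= 8
stmt 3: y := y - z  -- replace 1 occurrence(s) of y with (y - z)
  => ( 9 - ( y - z ) ) <= 8
stmt 2: x := 2 + x  -- replace 0 occurrence(s) of x with (2 + x)
  => ( 9 - ( y - z ) ) <= 8
stmt 1: z := x * 9  -- replace 1 occurrence(s) of z with (x * 9)
  => ( 9 - ( y - ( x * 9 ) ) ) <= 8

Answer: ( 9 - ( y - ( x * 9 ) ) ) <= 8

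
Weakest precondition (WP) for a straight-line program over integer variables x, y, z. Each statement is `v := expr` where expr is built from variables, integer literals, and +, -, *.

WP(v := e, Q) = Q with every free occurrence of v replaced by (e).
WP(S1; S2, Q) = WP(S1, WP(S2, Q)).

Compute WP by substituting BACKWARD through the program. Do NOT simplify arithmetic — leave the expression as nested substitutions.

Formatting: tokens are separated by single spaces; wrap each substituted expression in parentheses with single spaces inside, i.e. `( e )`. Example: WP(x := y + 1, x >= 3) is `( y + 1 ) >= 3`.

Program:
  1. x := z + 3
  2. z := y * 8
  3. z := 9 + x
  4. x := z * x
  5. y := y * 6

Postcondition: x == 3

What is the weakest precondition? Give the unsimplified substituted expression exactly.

Answer: ( ( 9 + ( z + 3 ) ) * ( z + 3 ) ) == 3

Derivation:
post: x == 3
stmt 5: y := y * 6  -- replace 0 occurrence(s) of y with (y * 6)
  => x == 3
stmt 4: x := z * x  -- replace 1 occurrence(s) of x with (z * x)
  => ( z * x ) == 3
stmt 3: z := 9 + x  -- replace 1 occurrence(s) of z with (9 + x)
  => ( ( 9 + x ) * x ) == 3
stmt 2: z := y * 8  -- replace 0 occurrence(s) of z with (y * 8)
  => ( ( 9 + x ) * x ) == 3
stmt 1: x := z + 3  -- replace 2 occurrence(s) of x with (z + 3)
  => ( ( 9 + ( z + 3 ) ) * ( z + 3 ) ) == 3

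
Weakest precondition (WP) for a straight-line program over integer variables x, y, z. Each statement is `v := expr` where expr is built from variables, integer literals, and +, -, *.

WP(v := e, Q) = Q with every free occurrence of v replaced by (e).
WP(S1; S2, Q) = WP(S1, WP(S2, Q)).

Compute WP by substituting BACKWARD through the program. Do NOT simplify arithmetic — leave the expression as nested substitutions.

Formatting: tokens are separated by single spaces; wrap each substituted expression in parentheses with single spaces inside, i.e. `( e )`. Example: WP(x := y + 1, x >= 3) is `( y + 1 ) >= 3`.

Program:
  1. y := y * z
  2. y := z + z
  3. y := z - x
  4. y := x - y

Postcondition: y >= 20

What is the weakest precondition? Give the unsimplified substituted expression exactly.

post: y >= 20
stmt 4: y := x - y  -- replace 1 occurrence(s) of y with (x - y)
  => ( x - y ) >= 20
stmt 3: y := z - x  -- replace 1 occurrence(s) of y with (z - x)
  => ( x - ( z - x ) ) >= 20
stmt 2: y := z + z  -- replace 0 occurrence(s) of y with (z + z)
  => ( x - ( z - x ) ) >= 20
stmt 1: y := y * z  -- replace 0 occurrence(s) of y with (y * z)
  => ( x - ( z - x ) ) >= 20

Answer: ( x - ( z - x ) ) >= 20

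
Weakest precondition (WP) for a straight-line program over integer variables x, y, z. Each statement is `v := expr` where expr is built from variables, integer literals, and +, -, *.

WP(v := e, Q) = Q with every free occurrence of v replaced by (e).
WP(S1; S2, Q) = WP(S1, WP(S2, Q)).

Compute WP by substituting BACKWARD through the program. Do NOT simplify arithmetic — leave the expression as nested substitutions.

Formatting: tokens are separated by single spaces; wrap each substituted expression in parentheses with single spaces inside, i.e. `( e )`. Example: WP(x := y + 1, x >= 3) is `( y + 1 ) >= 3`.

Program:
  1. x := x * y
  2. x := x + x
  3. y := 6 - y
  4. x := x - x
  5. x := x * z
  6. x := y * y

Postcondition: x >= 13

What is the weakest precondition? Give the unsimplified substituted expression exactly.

post: x >= 13
stmt 6: x := y * y  -- replace 1 occurrence(s) of x with (y * y)
  => ( y * y ) >= 13
stmt 5: x := x * z  -- replace 0 occurrence(s) of x with (x * z)
  => ( y * y ) >= 13
stmt 4: x := x - x  -- replace 0 occurrence(s) of x with (x - x)
  => ( y * y ) >= 13
stmt 3: y := 6 - y  -- replace 2 occurrence(s) of y with (6 - y)
  => ( ( 6 - y ) * ( 6 - y ) ) >= 13
stmt 2: x := x + x  -- replace 0 occurrence(s) of x with (x + x)
  => ( ( 6 - y ) * ( 6 - y ) ) >= 13
stmt 1: x := x * y  -- replace 0 occurrence(s) of x with (x * y)
  => ( ( 6 - y ) * ( 6 - y ) ) >= 13

Answer: ( ( 6 - y ) * ( 6 - y ) ) >= 13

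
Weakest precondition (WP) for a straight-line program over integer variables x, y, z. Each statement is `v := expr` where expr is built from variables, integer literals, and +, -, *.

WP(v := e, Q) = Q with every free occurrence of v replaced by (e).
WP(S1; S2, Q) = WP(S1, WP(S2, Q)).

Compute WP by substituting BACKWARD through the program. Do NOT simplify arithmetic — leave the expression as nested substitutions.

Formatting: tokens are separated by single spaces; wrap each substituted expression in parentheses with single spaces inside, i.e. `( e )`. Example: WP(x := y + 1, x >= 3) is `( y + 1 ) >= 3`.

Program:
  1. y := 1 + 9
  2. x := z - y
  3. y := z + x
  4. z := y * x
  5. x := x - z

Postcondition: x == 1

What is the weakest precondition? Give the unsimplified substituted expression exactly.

post: x == 1
stmt 5: x := x - z  -- replace 1 occurrence(s) of x with (x - z)
  => ( x - z ) == 1
stmt 4: z := y * x  -- replace 1 occurrence(s) of z with (y * x)
  => ( x - ( y * x ) ) == 1
stmt 3: y := z + x  -- replace 1 occurrence(s) of y with (z + x)
  => ( x - ( ( z + x ) * x ) ) == 1
stmt 2: x := z - y  -- replace 3 occurrence(s) of x with (z - y)
  => ( ( z - y ) - ( ( z + ( z - y ) ) * ( z - y ) ) ) == 1
stmt 1: y := 1 + 9  -- replace 3 occurrence(s) of y with (1 + 9)
  => ( ( z - ( 1 + 9 ) ) - ( ( z + ( z - ( 1 + 9 ) ) ) * ( z - ( 1 + 9 ) ) ) ) == 1

Answer: ( ( z - ( 1 + 9 ) ) - ( ( z + ( z - ( 1 + 9 ) ) ) * ( z - ( 1 + 9 ) ) ) ) == 1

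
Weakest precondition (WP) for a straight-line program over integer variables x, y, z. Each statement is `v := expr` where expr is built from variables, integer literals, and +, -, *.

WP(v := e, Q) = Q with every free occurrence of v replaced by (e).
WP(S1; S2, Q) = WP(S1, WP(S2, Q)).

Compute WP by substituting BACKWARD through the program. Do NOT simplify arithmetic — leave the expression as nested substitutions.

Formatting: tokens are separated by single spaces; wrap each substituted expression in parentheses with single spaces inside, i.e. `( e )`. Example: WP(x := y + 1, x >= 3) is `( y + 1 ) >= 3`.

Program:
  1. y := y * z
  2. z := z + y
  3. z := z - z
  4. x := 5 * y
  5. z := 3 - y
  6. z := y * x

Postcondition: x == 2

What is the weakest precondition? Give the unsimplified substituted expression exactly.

Answer: ( 5 * ( y * z ) ) == 2

Derivation:
post: x == 2
stmt 6: z := y * x  -- replace 0 occurrence(s) of z with (y * x)
  => x == 2
stmt 5: z := 3 - y  -- replace 0 occurrence(s) of z with (3 - y)
  => x == 2
stmt 4: x := 5 * y  -- replace 1 occurrence(s) of x with (5 * y)
  => ( 5 * y ) == 2
stmt 3: z := z - z  -- replace 0 occurrence(s) of z with (z - z)
  => ( 5 * y ) == 2
stmt 2: z := z + y  -- replace 0 occurrence(s) of z with (z + y)
  => ( 5 * y ) == 2
stmt 1: y := y * z  -- replace 1 occurrence(s) of y with (y * z)
  => ( 5 * ( y * z ) ) == 2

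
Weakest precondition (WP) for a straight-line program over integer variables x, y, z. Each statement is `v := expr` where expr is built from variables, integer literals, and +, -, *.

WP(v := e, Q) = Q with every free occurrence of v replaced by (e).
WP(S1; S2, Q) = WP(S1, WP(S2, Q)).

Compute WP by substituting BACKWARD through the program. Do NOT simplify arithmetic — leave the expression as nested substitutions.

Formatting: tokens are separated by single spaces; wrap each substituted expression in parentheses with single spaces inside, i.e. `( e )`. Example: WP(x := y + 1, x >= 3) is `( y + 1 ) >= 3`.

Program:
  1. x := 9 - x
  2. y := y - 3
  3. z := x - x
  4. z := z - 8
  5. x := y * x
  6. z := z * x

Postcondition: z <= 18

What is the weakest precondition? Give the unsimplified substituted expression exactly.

post: z <= 18
stmt 6: z := z * x  -- replace 1 occurrence(s) of z with (z * x)
  => ( z * x ) <= 18
stmt 5: x := y * x  -- replace 1 occurrence(s) of x with (y * x)
  => ( z * ( y * x ) ) <= 18
stmt 4: z := z - 8  -- replace 1 occurrence(s) of z with (z - 8)
  => ( ( z - 8 ) * ( y * x ) ) <= 18
stmt 3: z := x - x  -- replace 1 occurrence(s) of z with (x - x)
  => ( ( ( x - x ) - 8 ) * ( y * x ) ) <= 18
stmt 2: y := y - 3  -- replace 1 occurrence(s) of y with (y - 3)
  => ( ( ( x - x ) - 8 ) * ( ( y - 3 ) * x ) ) <= 18
stmt 1: x := 9 - x  -- replace 3 occurrence(s) of x with (9 - x)
  => ( ( ( ( 9 - x ) - ( 9 - x ) ) - 8 ) * ( ( y - 3 ) * ( 9 - x ) ) ) <= 18

Answer: ( ( ( ( 9 - x ) - ( 9 - x ) ) - 8 ) * ( ( y - 3 ) * ( 9 - x ) ) ) <= 18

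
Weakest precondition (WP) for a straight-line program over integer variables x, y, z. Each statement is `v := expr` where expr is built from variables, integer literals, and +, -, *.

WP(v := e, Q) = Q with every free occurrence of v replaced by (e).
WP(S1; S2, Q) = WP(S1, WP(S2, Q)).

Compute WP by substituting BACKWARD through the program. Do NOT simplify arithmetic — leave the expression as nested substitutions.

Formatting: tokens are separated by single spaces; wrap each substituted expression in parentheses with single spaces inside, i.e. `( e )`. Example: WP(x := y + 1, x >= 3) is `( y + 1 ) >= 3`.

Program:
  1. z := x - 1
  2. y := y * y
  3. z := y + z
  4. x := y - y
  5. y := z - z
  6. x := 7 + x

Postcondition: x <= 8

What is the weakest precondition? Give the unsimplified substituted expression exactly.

Answer: ( 7 + ( ( y * y ) - ( y * y ) ) ) <= 8

Derivation:
post: x <= 8
stmt 6: x := 7 + x  -- replace 1 occurrence(s) of x with (7 + x)
  => ( 7 + x ) <= 8
stmt 5: y := z - z  -- replace 0 occurrence(s) of y with (z - z)
  => ( 7 + x ) <= 8
stmt 4: x := y - y  -- replace 1 occurrence(s) of x with (y - y)
  => ( 7 + ( y - y ) ) <= 8
stmt 3: z := y + z  -- replace 0 occurrence(s) of z with (y + z)
  => ( 7 + ( y - y ) ) <= 8
stmt 2: y := y * y  -- replace 2 occurrence(s) of y with (y * y)
  => ( 7 + ( ( y * y ) - ( y * y ) ) ) <= 8
stmt 1: z := x - 1  -- replace 0 occurrence(s) of z with (x - 1)
  => ( 7 + ( ( y * y ) - ( y * y ) ) ) <= 8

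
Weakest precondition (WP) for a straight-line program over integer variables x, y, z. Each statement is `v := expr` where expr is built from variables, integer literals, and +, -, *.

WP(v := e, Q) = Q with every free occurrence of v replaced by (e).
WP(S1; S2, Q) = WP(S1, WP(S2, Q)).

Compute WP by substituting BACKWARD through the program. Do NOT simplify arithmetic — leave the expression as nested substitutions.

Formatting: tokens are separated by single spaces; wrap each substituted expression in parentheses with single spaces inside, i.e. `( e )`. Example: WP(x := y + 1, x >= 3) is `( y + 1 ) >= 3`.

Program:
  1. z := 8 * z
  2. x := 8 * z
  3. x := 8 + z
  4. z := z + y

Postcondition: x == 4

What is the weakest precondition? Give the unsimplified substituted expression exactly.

post: x == 4
stmt 4: z := z + y  -- replace 0 occurrence(s) of z with (z + y)
  => x == 4
stmt 3: x := 8 + z  -- replace 1 occurrence(s) of x with (8 + z)
  => ( 8 + z ) == 4
stmt 2: x := 8 * z  -- replace 0 occurrence(s) of x with (8 * z)
  => ( 8 + z ) == 4
stmt 1: z := 8 * z  -- replace 1 occurrence(s) of z with (8 * z)
  => ( 8 + ( 8 * z ) ) == 4

Answer: ( 8 + ( 8 * z ) ) == 4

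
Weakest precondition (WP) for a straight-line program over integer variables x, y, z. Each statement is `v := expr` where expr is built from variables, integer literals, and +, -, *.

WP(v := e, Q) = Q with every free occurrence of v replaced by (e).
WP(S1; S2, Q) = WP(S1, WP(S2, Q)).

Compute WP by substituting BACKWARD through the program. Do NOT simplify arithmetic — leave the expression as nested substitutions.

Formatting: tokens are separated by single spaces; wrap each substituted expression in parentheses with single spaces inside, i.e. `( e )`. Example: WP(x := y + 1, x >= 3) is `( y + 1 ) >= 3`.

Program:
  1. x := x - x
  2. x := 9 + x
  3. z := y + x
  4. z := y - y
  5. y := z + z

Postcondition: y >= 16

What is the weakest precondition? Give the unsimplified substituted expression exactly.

post: y >= 16
stmt 5: y := z + z  -- replace 1 occurrence(s) of y with (z + z)
  => ( z + z ) >= 16
stmt 4: z := y - y  -- replace 2 occurrence(s) of z with (y - y)
  => ( ( y - y ) + ( y - y ) ) >= 16
stmt 3: z := y + x  -- replace 0 occurrence(s) of z with (y + x)
  => ( ( y - y ) + ( y - y ) ) >= 16
stmt 2: x := 9 + x  -- replace 0 occurrence(s) of x with (9 + x)
  => ( ( y - y ) + ( y - y ) ) >= 16
stmt 1: x := x - x  -- replace 0 occurrence(s) of x with (x - x)
  => ( ( y - y ) + ( y - y ) ) >= 16

Answer: ( ( y - y ) + ( y - y ) ) >= 16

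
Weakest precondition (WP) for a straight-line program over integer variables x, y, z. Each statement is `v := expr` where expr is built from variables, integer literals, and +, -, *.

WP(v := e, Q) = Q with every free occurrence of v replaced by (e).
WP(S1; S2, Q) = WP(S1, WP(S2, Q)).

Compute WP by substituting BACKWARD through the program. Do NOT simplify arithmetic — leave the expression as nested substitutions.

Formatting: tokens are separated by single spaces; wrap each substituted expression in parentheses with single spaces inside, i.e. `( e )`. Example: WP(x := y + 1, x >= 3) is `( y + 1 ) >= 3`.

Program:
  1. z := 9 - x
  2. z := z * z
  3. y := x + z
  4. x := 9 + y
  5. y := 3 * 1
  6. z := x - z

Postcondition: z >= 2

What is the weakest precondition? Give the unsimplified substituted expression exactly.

Answer: ( ( 9 + ( x + ( ( 9 - x ) * ( 9 - x ) ) ) ) - ( ( 9 - x ) * ( 9 - x ) ) ) >= 2

Derivation:
post: z >= 2
stmt 6: z := x - z  -- replace 1 occurrence(s) of z with (x - z)
  => ( x - z ) >= 2
stmt 5: y := 3 * 1  -- replace 0 occurrence(s) of y with (3 * 1)
  => ( x - z ) >= 2
stmt 4: x := 9 + y  -- replace 1 occurrence(s) of x with (9 + y)
  => ( ( 9 + y ) - z ) >= 2
stmt 3: y := x + z  -- replace 1 occurrence(s) of y with (x + z)
  => ( ( 9 + ( x + z ) ) - z ) >= 2
stmt 2: z := z * z  -- replace 2 occurrence(s) of z with (z * z)
  => ( ( 9 + ( x + ( z * z ) ) ) - ( z * z ) ) >= 2
stmt 1: z := 9 - x  -- replace 4 occurrence(s) of z with (9 - x)
  => ( ( 9 + ( x + ( ( 9 - x ) * ( 9 - x ) ) ) ) - ( ( 9 - x ) * ( 9 - x ) ) ) >= 2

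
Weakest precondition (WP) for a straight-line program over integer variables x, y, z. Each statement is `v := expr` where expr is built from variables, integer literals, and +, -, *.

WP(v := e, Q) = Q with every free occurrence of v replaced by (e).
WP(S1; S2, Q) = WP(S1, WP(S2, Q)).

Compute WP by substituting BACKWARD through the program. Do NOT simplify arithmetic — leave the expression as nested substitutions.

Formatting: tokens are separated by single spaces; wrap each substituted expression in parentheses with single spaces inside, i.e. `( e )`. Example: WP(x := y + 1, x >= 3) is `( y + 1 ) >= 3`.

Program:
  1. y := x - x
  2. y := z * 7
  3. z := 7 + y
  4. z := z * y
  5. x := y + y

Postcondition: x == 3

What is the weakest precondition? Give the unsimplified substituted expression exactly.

Answer: ( ( z * 7 ) + ( z * 7 ) ) == 3

Derivation:
post: x == 3
stmt 5: x := y + y  -- replace 1 occurrence(s) of x with (y + y)
  => ( y + y ) == 3
stmt 4: z := z * y  -- replace 0 occurrence(s) of z with (z * y)
  => ( y + y ) == 3
stmt 3: z := 7 + y  -- replace 0 occurrence(s) of z with (7 + y)
  => ( y + y ) == 3
stmt 2: y := z * 7  -- replace 2 occurrence(s) of y with (z * 7)
  => ( ( z * 7 ) + ( z * 7 ) ) == 3
stmt 1: y := x - x  -- replace 0 occurrence(s) of y with (x - x)
  => ( ( z * 7 ) + ( z * 7 ) ) == 3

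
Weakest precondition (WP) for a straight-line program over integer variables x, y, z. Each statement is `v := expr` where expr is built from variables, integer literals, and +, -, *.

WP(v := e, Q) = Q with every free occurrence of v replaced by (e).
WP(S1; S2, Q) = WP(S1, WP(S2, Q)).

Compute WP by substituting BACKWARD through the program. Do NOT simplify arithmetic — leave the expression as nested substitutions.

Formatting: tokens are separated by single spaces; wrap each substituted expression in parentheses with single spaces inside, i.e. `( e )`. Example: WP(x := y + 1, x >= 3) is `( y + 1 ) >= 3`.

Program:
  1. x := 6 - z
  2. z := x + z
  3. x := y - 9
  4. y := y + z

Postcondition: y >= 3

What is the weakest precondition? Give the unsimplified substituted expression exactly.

Answer: ( y + ( ( 6 - z ) + z ) ) >= 3

Derivation:
post: y >= 3
stmt 4: y := y + z  -- replace 1 occurrence(s) of y with (y + z)
  => ( y + z ) >= 3
stmt 3: x := y - 9  -- replace 0 occurrence(s) of x with (y - 9)
  => ( y + z ) >= 3
stmt 2: z := x + z  -- replace 1 occurrence(s) of z with (x + z)
  => ( y + ( x + z ) ) >= 3
stmt 1: x := 6 - z  -- replace 1 occurrence(s) of x with (6 - z)
  => ( y + ( ( 6 - z ) + z ) ) >= 3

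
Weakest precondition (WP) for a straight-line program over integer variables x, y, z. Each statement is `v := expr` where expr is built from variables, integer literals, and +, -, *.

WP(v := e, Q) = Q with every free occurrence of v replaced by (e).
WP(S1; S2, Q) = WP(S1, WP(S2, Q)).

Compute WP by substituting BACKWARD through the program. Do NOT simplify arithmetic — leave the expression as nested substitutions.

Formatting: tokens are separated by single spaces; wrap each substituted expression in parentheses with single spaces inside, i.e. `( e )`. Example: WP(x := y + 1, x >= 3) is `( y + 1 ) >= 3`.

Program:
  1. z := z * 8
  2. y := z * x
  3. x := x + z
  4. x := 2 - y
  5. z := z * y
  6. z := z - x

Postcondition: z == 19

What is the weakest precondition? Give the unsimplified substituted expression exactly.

post: z == 19
stmt 6: z := z - x  -- replace 1 occurrence(s) of z with (z - x)
  => ( z - x ) == 19
stmt 5: z := z * y  -- replace 1 occurrence(s) of z with (z * y)
  => ( ( z * y ) - x ) == 19
stmt 4: x := 2 - y  -- replace 1 occurrence(s) of x with (2 - y)
  => ( ( z * y ) - ( 2 - y ) ) == 19
stmt 3: x := x + z  -- replace 0 occurrence(s) of x with (x + z)
  => ( ( z * y ) - ( 2 - y ) ) == 19
stmt 2: y := z * x  -- replace 2 occurrence(s) of y with (z * x)
  => ( ( z * ( z * x ) ) - ( 2 - ( z * x ) ) ) == 19
stmt 1: z := z * 8  -- replace 3 occurrence(s) of z with (z * 8)
  => ( ( ( z * 8 ) * ( ( z * 8 ) * x ) ) - ( 2 - ( ( z * 8 ) * x ) ) ) == 19

Answer: ( ( ( z * 8 ) * ( ( z * 8 ) * x ) ) - ( 2 - ( ( z * 8 ) * x ) ) ) == 19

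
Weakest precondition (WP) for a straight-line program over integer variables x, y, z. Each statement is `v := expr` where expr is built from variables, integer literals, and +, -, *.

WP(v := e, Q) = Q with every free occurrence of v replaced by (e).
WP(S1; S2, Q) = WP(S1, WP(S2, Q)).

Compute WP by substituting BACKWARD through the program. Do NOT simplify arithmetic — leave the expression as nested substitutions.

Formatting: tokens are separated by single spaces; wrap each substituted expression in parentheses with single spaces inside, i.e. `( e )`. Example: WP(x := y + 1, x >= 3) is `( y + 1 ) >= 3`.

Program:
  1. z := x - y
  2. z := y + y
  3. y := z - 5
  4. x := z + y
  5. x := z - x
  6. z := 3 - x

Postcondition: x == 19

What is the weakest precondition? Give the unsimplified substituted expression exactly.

Answer: ( ( y + y ) - ( ( y + y ) + ( ( y + y ) - 5 ) ) ) == 19

Derivation:
post: x == 19
stmt 6: z := 3 - x  -- replace 0 occurrence(s) of z with (3 - x)
  => x == 19
stmt 5: x := z - x  -- replace 1 occurrence(s) of x with (z - x)
  => ( z - x ) == 19
stmt 4: x := z + y  -- replace 1 occurrence(s) of x with (z + y)
  => ( z - ( z + y ) ) == 19
stmt 3: y := z - 5  -- replace 1 occurrence(s) of y with (z - 5)
  => ( z - ( z + ( z - 5 ) ) ) == 19
stmt 2: z := y + y  -- replace 3 occurrence(s) of z with (y + y)
  => ( ( y + y ) - ( ( y + y ) + ( ( y + y ) - 5 ) ) ) == 19
stmt 1: z := x - y  -- replace 0 occurrence(s) of z with (x - y)
  => ( ( y + y ) - ( ( y + y ) + ( ( y + y ) - 5 ) ) ) == 19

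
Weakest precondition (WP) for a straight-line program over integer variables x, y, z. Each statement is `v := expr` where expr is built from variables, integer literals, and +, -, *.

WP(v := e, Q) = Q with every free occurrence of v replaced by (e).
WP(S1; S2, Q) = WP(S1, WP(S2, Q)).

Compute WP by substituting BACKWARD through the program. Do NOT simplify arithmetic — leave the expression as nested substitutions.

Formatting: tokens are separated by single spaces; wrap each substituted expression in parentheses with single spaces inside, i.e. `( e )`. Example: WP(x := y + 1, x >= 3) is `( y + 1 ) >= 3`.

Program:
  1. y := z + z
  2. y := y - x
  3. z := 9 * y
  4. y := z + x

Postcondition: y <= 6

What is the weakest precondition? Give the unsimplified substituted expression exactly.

Answer: ( ( 9 * ( ( z + z ) - x ) ) + x ) <= 6

Derivation:
post: y <= 6
stmt 4: y := z + x  -- replace 1 occurrence(s) of y with (z + x)
  => ( z + x ) <= 6
stmt 3: z := 9 * y  -- replace 1 occurrence(s) of z with (9 * y)
  => ( ( 9 * y ) + x ) <= 6
stmt 2: y := y - x  -- replace 1 occurrence(s) of y with (y - x)
  => ( ( 9 * ( y - x ) ) + x ) <= 6
stmt 1: y := z + z  -- replace 1 occurrence(s) of y with (z + z)
  => ( ( 9 * ( ( z + z ) - x ) ) + x ) <= 6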